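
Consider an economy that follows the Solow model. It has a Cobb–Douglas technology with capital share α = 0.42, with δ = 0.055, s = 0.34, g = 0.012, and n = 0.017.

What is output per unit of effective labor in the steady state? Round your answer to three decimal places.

y* ≈ 2.752

Steady state requires s·f(k) = (n + g + δ)·k, i.e. s·k^α = (n + g + δ)·k.
Dividing both sides by k: k^(1−α) = s / (n + g + δ).
k^0.58 = 0.34 / (0.017 + 0.012 + 0.055) = 0.34 / 0.084 = 4.0476
k* = 4.0476^(1/0.58) ≈ 11.1402
y* = (k*)^α = 11.1402^0.42 ≈ 2.7523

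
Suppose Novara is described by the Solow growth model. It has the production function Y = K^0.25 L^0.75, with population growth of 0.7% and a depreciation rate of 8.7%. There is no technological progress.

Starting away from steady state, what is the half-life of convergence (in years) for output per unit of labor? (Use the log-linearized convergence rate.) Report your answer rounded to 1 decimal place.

t_½ ≈ 9.8 years

Near the steady state the convergence rate is λ = (1 − α)(n + δ).
λ = (1 − 0.25) × 0.094 = 0.75 × 0.094 = 0.0705
Half-life = ln 2 / λ = 0.6931 / 0.0705 ≈ 9.83 years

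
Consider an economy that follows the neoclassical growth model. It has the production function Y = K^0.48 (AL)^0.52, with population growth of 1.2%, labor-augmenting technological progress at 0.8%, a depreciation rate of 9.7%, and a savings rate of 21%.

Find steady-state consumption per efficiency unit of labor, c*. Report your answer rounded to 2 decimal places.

c* = 1.36

At the steady state, Δk = 0, so s·k^α = (n + g + δ)·k.
Dividing both sides by k: k^(1−α) = s / (n + g + δ).
k^0.52 = 0.21 / (0.012 + 0.008 + 0.097) = 0.21 / 0.117 = 1.7949
k* = 1.7949^(1/0.52) ≈ 3.0799
y* = (k*)^α = 3.0799^0.48 ≈ 1.7159
c* = (1 − s)·y* = (1 − 0.21) × 1.7159 ≈ 1.3556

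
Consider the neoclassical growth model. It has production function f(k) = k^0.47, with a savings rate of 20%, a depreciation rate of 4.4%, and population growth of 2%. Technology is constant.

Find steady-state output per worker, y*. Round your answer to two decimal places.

y* = 2.75

Steady state requires s·f(k) = (n + δ)·k, i.e. s·k^α = (n + δ)·k.
Rearranging, k^(1−α) = s / (n + δ).
k^0.53 = 0.20 / (0.020 + 0.044) = 0.20 / 0.064 = 3.1250
k* = 3.1250^(1/0.53) ≈ 8.5838
y* = (k*)^α = 8.5838^0.47 ≈ 2.7468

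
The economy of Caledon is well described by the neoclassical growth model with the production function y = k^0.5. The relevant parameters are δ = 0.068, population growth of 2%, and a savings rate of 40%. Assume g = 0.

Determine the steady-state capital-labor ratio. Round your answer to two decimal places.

k* = 20.66

At the steady state, Δk = 0, so s·k^α = (n + δ)·k.
Dividing both sides by k: k^(1−α) = s / (n + δ).
k^0.5 = 0.40 / (0.020 + 0.068) = 0.40 / 0.088 = 4.5455
k* = 4.5455^(1/0.5) ≈ 20.6616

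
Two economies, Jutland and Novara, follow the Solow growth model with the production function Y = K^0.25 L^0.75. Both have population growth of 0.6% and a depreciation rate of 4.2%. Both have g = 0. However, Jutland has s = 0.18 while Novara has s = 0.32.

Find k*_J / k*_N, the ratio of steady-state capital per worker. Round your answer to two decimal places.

Steady-state k* = [s/(n + δ)]^(1/(1−α)), so the ratio is [ (s_J/(n + δ)_J) / (s_N/(n + δ)_N) ]^1.3333.
s_J/(n + δ)_J = 0.18/0.048 = 3.7500; s_N/(n + δ)_N = 0.32/0.048 = 6.6667.
Ratio = (3.7500/6.6667)^1.3333 = 0.5625^1.3333 ≈ 0.4643

ratio ≈ 0.46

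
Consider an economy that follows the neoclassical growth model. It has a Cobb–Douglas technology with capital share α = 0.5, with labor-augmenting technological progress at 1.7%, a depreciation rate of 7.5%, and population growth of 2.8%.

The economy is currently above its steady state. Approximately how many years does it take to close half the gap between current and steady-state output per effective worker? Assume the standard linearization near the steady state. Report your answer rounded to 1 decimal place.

Near the steady state the convergence rate is λ = (1 − α)(n + g + δ).
λ = (1 − 0.5) × 0.120 = 0.5 × 0.120 = 0.0600
Half-life = ln 2 / λ = 0.6931 / 0.0600 ≈ 11.55 years

about 11.6 years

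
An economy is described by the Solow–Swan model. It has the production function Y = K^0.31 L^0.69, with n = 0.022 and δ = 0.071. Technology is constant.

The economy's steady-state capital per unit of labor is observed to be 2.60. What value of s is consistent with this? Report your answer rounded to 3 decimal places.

In steady state, investment equals break-even investment: s·k^α = (n + δ)·k.
So s / (n + δ) = (k*)^(1−α) = 2.60^0.69 = 1.9334.
Therefore s = 1.9334 × (n + δ) = 1.9334 × 0.093 = 0.1798.

s ≈ 0.180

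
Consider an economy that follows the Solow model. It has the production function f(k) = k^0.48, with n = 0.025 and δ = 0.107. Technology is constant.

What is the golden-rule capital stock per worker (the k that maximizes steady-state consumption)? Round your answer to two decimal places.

k_gold ≈ 11.97

The golden rule sets f'(k) = n + δ, i.e. α·k^(α−1) = n + δ.
So k^(1−α) = α / (n + δ) = 0.48 / 0.132 = 3.6364.
k_gold = 3.6364^(1/0.52) ≈ 11.9733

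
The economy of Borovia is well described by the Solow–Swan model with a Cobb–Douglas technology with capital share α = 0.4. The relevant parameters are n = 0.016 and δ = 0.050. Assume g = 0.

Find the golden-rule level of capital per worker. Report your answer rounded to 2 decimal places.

The golden rule sets f'(k) = n + δ, i.e. α·k^(α−1) = n + δ.
So k^(1−α) = α / (n + δ) = 0.4 / 0.066 = 6.0606.
k_gold = 6.0606^(1/0.6) ≈ 20.1462

k_gold ≈ 20.15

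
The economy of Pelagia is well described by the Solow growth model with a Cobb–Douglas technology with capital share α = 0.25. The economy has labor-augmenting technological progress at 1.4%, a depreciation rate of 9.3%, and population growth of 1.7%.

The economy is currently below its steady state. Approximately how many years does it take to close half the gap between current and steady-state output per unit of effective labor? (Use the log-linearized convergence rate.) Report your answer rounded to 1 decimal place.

about 7.5 years

Near the steady state the convergence rate is λ = (1 − α)(n + g + δ).
λ = (1 − 0.25) × 0.124 = 0.75 × 0.124 = 0.0930
Half-life = ln 2 / λ = 0.6931 / 0.0930 ≈ 7.45 years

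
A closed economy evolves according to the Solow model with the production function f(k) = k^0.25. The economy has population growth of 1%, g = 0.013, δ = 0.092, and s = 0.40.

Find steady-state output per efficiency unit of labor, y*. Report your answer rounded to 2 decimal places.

y* ≈ 1.52

In steady state, investment equals break-even investment: s·k^α = (n + g + δ)·k.
Rearranging, k^(1−α) = s / (n + g + δ).
k^0.75 = 0.40 / (0.010 + 0.013 + 0.092) = 0.40 / 0.115 = 3.4783
k* = 3.4783^(1/0.75) ≈ 5.2701
y* = (k*)^α = 5.2701^0.25 ≈ 1.5151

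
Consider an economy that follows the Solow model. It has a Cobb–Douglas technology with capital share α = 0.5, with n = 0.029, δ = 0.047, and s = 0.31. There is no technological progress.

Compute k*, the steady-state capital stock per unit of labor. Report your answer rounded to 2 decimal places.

In steady state, investment equals break-even investment: s·k^α = (n + δ)·k.
Rearranging, k^(1−α) = s / (n + δ).
k^0.5 = 0.31 / (0.029 + 0.047) = 0.31 / 0.076 = 4.0789
k* = 4.0789^(1/0.5) ≈ 16.6374

k* ≈ 16.64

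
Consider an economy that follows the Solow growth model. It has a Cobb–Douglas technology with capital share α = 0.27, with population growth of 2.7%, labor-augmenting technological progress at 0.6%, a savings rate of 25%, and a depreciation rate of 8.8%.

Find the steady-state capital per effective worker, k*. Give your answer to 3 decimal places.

In steady state, investment equals break-even investment: s·k^α = (n + g + δ)·k.
Dividing both sides by k: k^(1−α) = s / (n + g + δ).
k^0.73 = 0.25 / (0.027 + 0.006 + 0.088) = 0.25 / 0.121 = 2.0661
k* = 2.0661^(1/0.73) ≈ 2.7022

k* = 2.702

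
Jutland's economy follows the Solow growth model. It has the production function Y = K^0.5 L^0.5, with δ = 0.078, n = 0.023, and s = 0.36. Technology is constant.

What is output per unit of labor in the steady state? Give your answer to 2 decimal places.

At the steady state, Δk = 0, so s·k^α = (n + δ)·k.
Rearranging, k^(1−α) = s / (n + δ).
k^0.5 = 0.36 / (0.023 + 0.078) = 0.36 / 0.101 = 3.5644
k* = 3.5644^(1/0.5) ≈ 12.7049
y* = (k*)^α = 12.7049^0.5 ≈ 3.5644

y* ≈ 3.56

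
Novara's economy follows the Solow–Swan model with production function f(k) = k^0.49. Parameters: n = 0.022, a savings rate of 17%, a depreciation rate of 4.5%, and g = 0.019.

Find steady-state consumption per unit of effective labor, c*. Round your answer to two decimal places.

In steady state, investment equals break-even investment: s·k^α = (n + g + δ)·k.
Dividing both sides by k: k^(1−α) = s / (n + g + δ).
k^0.51 = 0.17 / (0.022 + 0.019 + 0.045) = 0.17 / 0.086 = 1.9767
k* = 1.9767^(1/0.51) ≈ 3.8043
y* = (k*)^α = 3.8043^0.49 ≈ 1.9246
c* = (1 − s)·y* = (1 − 0.17) × 1.9246 ≈ 1.5974

c* ≈ 1.60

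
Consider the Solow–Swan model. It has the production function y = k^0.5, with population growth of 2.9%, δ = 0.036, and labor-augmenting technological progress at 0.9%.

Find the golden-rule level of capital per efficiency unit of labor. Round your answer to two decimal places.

The golden rule sets f'(k) = n + g + δ, i.e. α·k^(α−1) = n + g + δ.
So k^(1−α) = α / (n + g + δ) = 0.5 / 0.074 = 6.7568.
k_gold = 6.7568^(1/0.5) ≈ 45.6543

k_gold ≈ 45.65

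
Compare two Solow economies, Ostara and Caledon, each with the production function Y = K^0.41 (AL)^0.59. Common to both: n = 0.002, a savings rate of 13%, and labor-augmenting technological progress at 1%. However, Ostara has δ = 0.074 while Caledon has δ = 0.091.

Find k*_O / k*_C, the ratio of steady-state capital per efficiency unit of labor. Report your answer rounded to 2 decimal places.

k*_O / k*_C ≈ 1.36

Steady-state k* = [s/(n + g + δ)]^(1/(1−α)), so the ratio is [ (s_O/(n + g + δ)_O) / (s_C/(n + g + δ)_C) ]^1.6949.
s_O/(n + g + δ)_O = 0.13/0.086 = 1.5116; s_C/(n + g + δ)_C = 0.13/0.103 = 1.2621.
Ratio = (1.5116/1.2621)^1.6949 = 1.1977^1.6949 ≈ 1.3577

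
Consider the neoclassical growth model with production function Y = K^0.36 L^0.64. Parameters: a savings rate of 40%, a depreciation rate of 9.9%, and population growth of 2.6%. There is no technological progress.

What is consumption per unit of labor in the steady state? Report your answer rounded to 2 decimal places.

c* = 1.15

At the steady state, Δk = 0, so s·k^α = (n + δ)·k.
Rearranging, k^(1−α) = s / (n + δ).
k^0.64 = 0.40 / (0.026 + 0.099) = 0.40 / 0.125 = 3.2000
k* = 3.2000^(1/0.64) ≈ 6.1560
y* = (k*)^α = 6.1560^0.36 ≈ 1.9237
c* = (1 − s)·y* = (1 − 0.40) × 1.9237 ≈ 1.1542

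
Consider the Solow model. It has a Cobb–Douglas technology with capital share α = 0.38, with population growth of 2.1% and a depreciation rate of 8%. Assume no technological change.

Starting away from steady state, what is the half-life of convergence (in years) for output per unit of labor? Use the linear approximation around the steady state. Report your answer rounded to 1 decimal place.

Near the steady state the convergence rate is λ = (1 − α)(n + δ).
λ = (1 − 0.38) × 0.101 = 0.62 × 0.101 = 0.06262
Half-life = ln 2 / λ = 0.6931 / 0.06262 ≈ 11.07 years

half-life ≈ 11.1 years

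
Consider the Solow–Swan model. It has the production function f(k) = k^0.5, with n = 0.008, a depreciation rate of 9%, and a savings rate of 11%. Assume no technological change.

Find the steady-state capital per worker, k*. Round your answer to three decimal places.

At the steady state, Δk = 0, so s·k^α = (n + δ)·k.
Dividing both sides by k: k^(1−α) = s / (n + δ).
k^0.5 = 0.11 / (0.008 + 0.090) = 0.11 / 0.098 = 1.1224
k* = 1.1224^(1/0.5) ≈ 1.2598

k* = 1.260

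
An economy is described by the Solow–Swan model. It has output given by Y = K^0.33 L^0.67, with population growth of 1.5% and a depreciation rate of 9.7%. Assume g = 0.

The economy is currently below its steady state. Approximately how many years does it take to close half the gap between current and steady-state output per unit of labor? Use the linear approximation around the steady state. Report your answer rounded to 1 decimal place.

about 9.2 years

Near the steady state the convergence rate is λ = (1 − α)(n + δ).
λ = (1 − 0.33) × 0.112 = 0.67 × 0.112 = 0.07504
Half-life = ln 2 / λ = 0.6931 / 0.07504 ≈ 9.24 years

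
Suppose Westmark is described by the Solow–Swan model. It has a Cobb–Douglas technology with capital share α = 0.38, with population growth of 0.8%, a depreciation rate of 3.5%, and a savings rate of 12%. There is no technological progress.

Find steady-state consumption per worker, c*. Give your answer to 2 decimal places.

c* = 1.65

Steady state requires s·f(k) = (n + δ)·k, i.e. s·k^α = (n + δ)·k.
Dividing both sides by k: k^(1−α) = s / (n + δ).
k^0.62 = 0.12 / (0.008 + 0.035) = 0.12 / 0.043 = 2.7907
k* = 2.7907^(1/0.62) ≈ 5.2347
y* = (k*)^α = 5.2347^0.38 ≈ 1.8758
c* = (1 − s)·y* = (1 − 0.12) × 1.8758 ≈ 1.6507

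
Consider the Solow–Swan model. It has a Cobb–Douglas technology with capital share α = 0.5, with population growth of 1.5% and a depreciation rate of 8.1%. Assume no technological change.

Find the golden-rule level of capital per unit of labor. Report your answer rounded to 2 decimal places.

The golden rule sets f'(k) = n + δ, i.e. α·k^(α−1) = n + δ.
So k^(1−α) = α / (n + δ) = 0.5 / 0.096 = 5.2083.
k_gold = 5.2083^(1/0.5) ≈ 27.1264

k_gold ≈ 27.13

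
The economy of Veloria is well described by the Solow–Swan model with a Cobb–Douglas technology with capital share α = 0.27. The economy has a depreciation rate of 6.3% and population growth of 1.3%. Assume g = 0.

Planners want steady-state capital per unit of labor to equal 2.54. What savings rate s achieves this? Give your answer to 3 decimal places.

s ≈ 0.150

At the steady state, Δk = 0, so s·k^α = (n + δ)·k.
So s / (n + δ) = (k*)^(1−α) = 2.54^0.73 = 1.9748.
Therefore s = 1.9748 × (n + δ) = 1.9748 × 0.076 = 0.1501.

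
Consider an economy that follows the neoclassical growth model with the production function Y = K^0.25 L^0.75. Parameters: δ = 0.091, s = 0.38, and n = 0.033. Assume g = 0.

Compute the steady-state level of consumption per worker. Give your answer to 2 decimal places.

c* ≈ 0.90

In steady state, investment equals break-even investment: s·k^α = (n + δ)·k.
Dividing both sides by k: k^(1−α) = s / (n + δ).
k^0.75 = 0.38 / (0.033 + 0.091) = 0.38 / 0.124 = 3.0645
k* = 3.0645^(1/0.75) ≈ 4.4512
y* = (k*)^α = 4.4512^0.25 ≈ 1.4525
c* = (1 − s)·y* = (1 − 0.38) × 1.4525 ≈ 0.9006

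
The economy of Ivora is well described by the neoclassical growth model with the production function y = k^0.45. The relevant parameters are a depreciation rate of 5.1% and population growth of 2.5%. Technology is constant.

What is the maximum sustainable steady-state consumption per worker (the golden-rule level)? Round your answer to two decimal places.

c_gold ≈ 2.36

At the golden rule, f'(k) = n + δ, so α·k^(α−1) = n + δ and k_gold = (α/(n + δ))^(1/(1−α)).
k_gold = (0.45/0.076)^(1/0.55) = 5.9211^1.8182 ≈ 25.3736
c_gold = f(k_gold) − (n + δ)·k_gold = 4.2852 − 0.076×25.3736 ≈ 2.3568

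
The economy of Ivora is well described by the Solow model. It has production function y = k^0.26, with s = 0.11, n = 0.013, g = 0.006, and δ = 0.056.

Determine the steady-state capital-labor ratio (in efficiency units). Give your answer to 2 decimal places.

In steady state, investment equals break-even investment: s·k^α = (n + g + δ)·k.
Dividing both sides by k: k^(1−α) = s / (n + g + δ).
k^0.74 = 0.11 / (0.013 + 0.006 + 0.056) = 0.11 / 0.075 = 1.4667
k* = 1.4667^(1/0.74) ≈ 1.6780

k* = 1.68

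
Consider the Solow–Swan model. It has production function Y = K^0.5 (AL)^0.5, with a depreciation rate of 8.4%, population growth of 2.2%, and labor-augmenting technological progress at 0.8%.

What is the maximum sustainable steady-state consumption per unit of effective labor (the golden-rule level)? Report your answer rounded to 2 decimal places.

c_gold ≈ 2.19

At the golden rule, f'(k) = n + g + δ, so α·k^(α−1) = n + g + δ and k_gold = (α/(n + g + δ))^(1/(1−α)).
k_gold = (0.5/0.114)^(1/0.5) = 4.3860^2 ≈ 19.2370
c_gold = f(k_gold) − (n + g + δ)·k_gold = 4.3860 − 0.114×19.2370 ≈ 2.1930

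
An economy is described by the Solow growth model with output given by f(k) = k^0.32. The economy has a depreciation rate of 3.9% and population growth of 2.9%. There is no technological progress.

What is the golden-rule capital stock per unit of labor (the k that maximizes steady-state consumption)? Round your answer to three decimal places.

The golden rule sets f'(k) = n + δ, i.e. α·k^(α−1) = n + δ.
So k^(1−α) = α / (n + δ) = 0.32 / 0.068 = 4.7059.
k_gold = 4.7059^(1/0.68) ≈ 9.7539

k_gold ≈ 9.754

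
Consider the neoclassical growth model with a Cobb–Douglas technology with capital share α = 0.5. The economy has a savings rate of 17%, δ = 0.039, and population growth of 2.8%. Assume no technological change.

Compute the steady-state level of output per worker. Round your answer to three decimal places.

Steady state requires s·f(k) = (n + δ)·k, i.e. s·k^α = (n + δ)·k.
Rearranging, k^(1−α) = s / (n + δ).
k^0.5 = 0.17 / (0.028 + 0.039) = 0.17 / 0.067 = 2.5373
k* = 2.5373^(1/0.5) ≈ 6.4379
y* = (k*)^α = 6.4379^0.5 ≈ 2.5373

y* = 2.537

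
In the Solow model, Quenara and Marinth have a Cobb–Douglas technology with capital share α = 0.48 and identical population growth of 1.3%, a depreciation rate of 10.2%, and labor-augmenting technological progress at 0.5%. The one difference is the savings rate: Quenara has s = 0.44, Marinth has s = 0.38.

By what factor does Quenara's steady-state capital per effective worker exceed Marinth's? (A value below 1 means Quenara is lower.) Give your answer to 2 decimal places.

k*_Q / k*_M ≈ 1.33

Steady-state k* = [s/(n + g + δ)]^(1/(1−α)), so the ratio is [ (s_Q/(n + g + δ)_Q) / (s_M/(n + g + δ)_M) ]^1.9231.
s_Q/(n + g + δ)_Q = 0.44/0.120 = 3.6667; s_M/(n + g + δ)_M = 0.38/0.120 = 3.1667.
Ratio = (3.6667/3.1667)^1.9231 = 1.1579^1.9231 ≈ 1.3257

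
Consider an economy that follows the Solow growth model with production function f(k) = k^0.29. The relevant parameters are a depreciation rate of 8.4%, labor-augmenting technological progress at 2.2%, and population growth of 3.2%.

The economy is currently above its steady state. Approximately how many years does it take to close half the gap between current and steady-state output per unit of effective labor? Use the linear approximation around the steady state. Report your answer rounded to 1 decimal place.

half-life ≈ 7.1 years

Near the steady state the convergence rate is λ = (1 − α)(n + g + δ).
λ = (1 − 0.29) × 0.138 = 0.71 × 0.138 = 0.09798
Half-life = ln 2 / λ = 0.6931 / 0.09798 ≈ 7.07 years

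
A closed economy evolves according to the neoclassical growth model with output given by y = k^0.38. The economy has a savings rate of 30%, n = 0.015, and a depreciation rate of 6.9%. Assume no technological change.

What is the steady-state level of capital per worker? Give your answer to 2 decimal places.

In steady state, investment equals break-even investment: s·k^α = (n + δ)·k.
Rearranging, k^(1−α) = s / (n + δ).
k^0.62 = 0.30 / (0.015 + 0.069) = 0.30 / 0.084 = 3.5714
k* = 3.5714^(1/0.62) ≈ 7.7925

k* = 7.79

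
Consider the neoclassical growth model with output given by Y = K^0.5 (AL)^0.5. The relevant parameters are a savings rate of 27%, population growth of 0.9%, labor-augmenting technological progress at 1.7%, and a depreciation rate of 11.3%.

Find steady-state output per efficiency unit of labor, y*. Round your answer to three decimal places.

y* = 1.942

At the steady state, Δk = 0, so s·k^α = (n + g + δ)·k.
Rearranging, k^(1−α) = s / (n + g + δ).
k^0.5 = 0.27 / (0.009 + 0.017 + 0.113) = 0.27 / 0.139 = 1.9424
k* = 1.9424^(1/0.5) ≈ 3.7729
y* = (k*)^α = 3.7729^0.5 ≈ 1.9424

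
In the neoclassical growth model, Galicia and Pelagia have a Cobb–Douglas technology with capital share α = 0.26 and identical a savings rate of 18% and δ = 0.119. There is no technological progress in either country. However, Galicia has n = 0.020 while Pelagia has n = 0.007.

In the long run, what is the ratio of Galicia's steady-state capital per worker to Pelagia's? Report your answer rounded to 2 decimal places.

Steady-state k* = [s/(n + δ)]^(1/(1−α)), so the ratio is [ (s_G/(n + δ)_G) / (s_P/(n + δ)_P) ]^1.3514.
s_G/(n + δ)_G = 0.18/0.139 = 1.2950; s_P/(n + δ)_P = 0.18/0.126 = 1.4286.
Ratio = (1.2950/1.4286)^1.3514 = 0.9065^1.3514 ≈ 0.8758

ratio ≈ 0.88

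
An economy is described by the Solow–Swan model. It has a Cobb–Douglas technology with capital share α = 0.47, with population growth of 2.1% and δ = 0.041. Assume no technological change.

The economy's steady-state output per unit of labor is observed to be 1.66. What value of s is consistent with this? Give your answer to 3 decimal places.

s ≈ 0.110

Steady state requires s·f(k) = (n + δ)·k, i.e. s·k^α = (n + δ)·k.
Since y* = [s/(n + δ)]^(α/(1−α)), we have s/(n + δ) = (y*)^((1−α)/α) = 1.66^1.1277 = 1.7710.
Therefore s = 1.7710 × (n + δ) = 1.7710 × 0.062 = 0.1098.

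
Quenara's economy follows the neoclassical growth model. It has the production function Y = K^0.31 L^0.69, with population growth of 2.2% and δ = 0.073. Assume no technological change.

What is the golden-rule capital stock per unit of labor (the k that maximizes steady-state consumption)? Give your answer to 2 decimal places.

k_gold ≈ 5.55

The golden rule sets f'(k) = n + δ, i.e. α·k^(α−1) = n + δ.
So k^(1−α) = α / (n + δ) = 0.31 / 0.095 = 3.2632.
k_gold = 3.2632^(1/0.69) ≈ 5.5515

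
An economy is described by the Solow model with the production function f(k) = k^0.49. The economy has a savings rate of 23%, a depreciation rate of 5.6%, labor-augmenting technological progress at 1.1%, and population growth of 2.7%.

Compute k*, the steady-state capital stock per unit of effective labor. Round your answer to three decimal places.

In steady state, investment equals break-even investment: s·k^α = (n + g + δ)·k.
Rearranging, k^(1−α) = s / (n + g + δ).
k^0.51 = 0.23 / (0.027 + 0.011 + 0.056) = 0.23 / 0.094 = 2.4468
k* = 2.4468^(1/0.51) ≈ 5.7804

k* = 5.780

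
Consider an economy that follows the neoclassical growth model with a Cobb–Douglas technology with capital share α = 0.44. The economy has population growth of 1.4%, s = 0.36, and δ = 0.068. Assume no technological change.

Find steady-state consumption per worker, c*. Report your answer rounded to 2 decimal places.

c* ≈ 2.05

In steady state, investment equals break-even investment: s·k^α = (n + δ)·k.
Rearranging, k^(1−α) = s / (n + δ).
k^0.56 = 0.36 / (0.014 + 0.068) = 0.36 / 0.082 = 4.3902
k* = 4.3902^(1/0.56) ≈ 14.0376
y* = (k*)^α = 14.0376^0.44 ≈ 3.1975
c* = (1 − s)·y* = (1 − 0.36) × 3.1975 ≈ 2.0464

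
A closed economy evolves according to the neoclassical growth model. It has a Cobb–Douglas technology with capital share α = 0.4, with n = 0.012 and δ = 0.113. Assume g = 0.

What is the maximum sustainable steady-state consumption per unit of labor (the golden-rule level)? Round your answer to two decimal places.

At the golden rule, f'(k) = n + δ, so α·k^(α−1) = n + δ and k_gold = (α/(n + δ))^(1/(1−α)).
k_gold = (0.4/0.125)^(1/0.6) = 3.2000^1.6667 ≈ 6.9492
c_gold = f(k_gold) − (n + δ)·k_gold = 2.1716 − 0.125×6.9492 ≈ 1.3030

c_gold ≈ 1.30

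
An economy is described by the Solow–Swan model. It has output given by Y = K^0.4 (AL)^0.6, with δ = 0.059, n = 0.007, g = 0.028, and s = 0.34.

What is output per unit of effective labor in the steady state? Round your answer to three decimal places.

At the steady state, Δk = 0, so s·k^α = (n + g + δ)·k.
Dividing both sides by k: k^(1−α) = s / (n + g + δ).
k^0.6 = 0.34 / (0.007 + 0.028 + 0.059) = 0.34 / 0.094 = 3.6170
k* = 3.6170^(1/0.6) ≈ 8.5228
y* = (k*)^α = 8.5228^0.4 ≈ 2.3563

y* = 2.356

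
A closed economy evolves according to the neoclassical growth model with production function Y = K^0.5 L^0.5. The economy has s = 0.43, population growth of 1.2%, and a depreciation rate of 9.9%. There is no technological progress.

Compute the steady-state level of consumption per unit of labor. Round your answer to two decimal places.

At the steady state, Δk = 0, so s·k^α = (n + δ)·k.
Rearranging, k^(1−α) = s / (n + δ).
k^0.5 = 0.43 / (0.012 + 0.099) = 0.43 / 0.111 = 3.8739
k* = 3.8739^(1/0.5) ≈ 15.0071
y* = (k*)^α = 15.0071^0.5 ≈ 3.8739
c* = (1 − s)·y* = (1 − 0.43) × 3.8739 ≈ 2.2081

c* ≈ 2.21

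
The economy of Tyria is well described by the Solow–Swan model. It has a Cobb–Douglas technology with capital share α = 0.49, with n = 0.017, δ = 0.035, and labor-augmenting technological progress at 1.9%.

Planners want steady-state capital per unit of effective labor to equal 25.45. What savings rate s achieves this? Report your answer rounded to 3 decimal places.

In steady state, investment equals break-even investment: s·k^α = (n + g + δ)·k.
So s / (n + g + δ) = (k*)^(1−α) = 25.45^0.51 = 5.2108.
Therefore s = 5.2108 × (n + g + δ) = 5.2108 × 0.071 = 0.3700.

s ≈ 0.370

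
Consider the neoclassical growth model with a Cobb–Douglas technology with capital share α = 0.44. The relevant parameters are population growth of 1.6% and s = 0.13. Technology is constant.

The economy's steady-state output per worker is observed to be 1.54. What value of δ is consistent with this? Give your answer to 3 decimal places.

In steady state, investment equals break-even investment: s·k^α = (n + δ)·k.
Since y* = [s/(n + δ)]^(α/(1−α)), we have s/(n + δ) = (y*)^((1−α)/α) = 1.54^1.2727 = 1.7324.
Therefore n + δ = s / 1.7324 = 0.13 / 1.7324 = 0.0750, so δ = 0.0750 − 0.016 = 0.0590.

δ ≈ 0.059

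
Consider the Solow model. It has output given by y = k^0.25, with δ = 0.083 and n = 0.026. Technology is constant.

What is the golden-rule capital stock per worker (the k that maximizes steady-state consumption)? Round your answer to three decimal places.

k_gold ≈ 3.025

The golden rule sets f'(k) = n + δ, i.e. α·k^(α−1) = n + δ.
So k^(1−α) = α / (n + δ) = 0.25 / 0.109 = 2.2936.
k_gold = 2.2936^(1/0.75) ≈ 3.0248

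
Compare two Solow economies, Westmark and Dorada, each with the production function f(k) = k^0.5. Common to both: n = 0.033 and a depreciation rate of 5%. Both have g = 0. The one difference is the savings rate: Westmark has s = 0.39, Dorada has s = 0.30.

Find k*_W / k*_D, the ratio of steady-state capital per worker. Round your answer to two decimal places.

k*_W / k*_D ≈ 1.69

Steady-state k* = [s/(n + δ)]^(1/(1−α)), so the ratio is [ (s_W/(n + δ)_W) / (s_D/(n + δ)_D) ]^2.
s_W/(n + δ)_W = 0.39/0.083 = 4.6988; s_D/(n + δ)_D = 0.30/0.083 = 3.6145.
Ratio = (4.6988/3.6145)^2 = 1.3000^2 ≈ 1.6900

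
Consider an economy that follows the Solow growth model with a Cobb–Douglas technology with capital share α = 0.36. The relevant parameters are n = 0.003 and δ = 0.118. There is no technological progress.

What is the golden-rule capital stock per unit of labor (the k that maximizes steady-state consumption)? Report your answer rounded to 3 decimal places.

The golden rule sets f'(k) = n + δ, i.e. α·k^(α−1) = n + δ.
So k^(1−α) = α / (n + δ) = 0.36 / 0.121 = 2.9752.
k_gold = 2.9752^(1/0.64) ≈ 5.4938

k_gold ≈ 5.494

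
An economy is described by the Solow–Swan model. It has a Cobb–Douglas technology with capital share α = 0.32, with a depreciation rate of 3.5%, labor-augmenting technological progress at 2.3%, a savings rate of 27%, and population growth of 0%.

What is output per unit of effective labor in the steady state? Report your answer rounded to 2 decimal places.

Steady state requires s·f(k) = (n + g + δ)·k, i.e. s·k^α = (n + g + δ)·k.
Rearranging, k^(1−α) = s / (n + g + δ).
k^0.68 = 0.27 / (0.000 + 0.023 + 0.035) = 0.27 / 0.058 = 4.6552
k* = 4.6552^(1/0.68) ≈ 9.5998
y* = (k*)^α = 9.5998^0.32 ≈ 2.0622

y* ≈ 2.06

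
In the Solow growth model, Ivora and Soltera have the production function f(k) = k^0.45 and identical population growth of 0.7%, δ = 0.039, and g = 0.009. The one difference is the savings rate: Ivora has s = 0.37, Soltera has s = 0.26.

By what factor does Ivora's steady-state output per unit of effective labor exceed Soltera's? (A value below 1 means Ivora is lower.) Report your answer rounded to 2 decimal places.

Steady-state y* = [s/(n + g + δ)]^(α/(1−α)), so the ratio is [ (s_I/(n + g + δ)_I) / (s_S/(n + g + δ)_S) ]^0.8182.
s_I/(n + g + δ)_I = 0.37/0.055 = 6.7273; s_S/(n + g + δ)_S = 0.26/0.055 = 4.7273.
Ratio = (6.7273/4.7273)^0.8182 = 1.4231^0.8182 ≈ 1.3347

y*_I / y*_S ≈ 1.33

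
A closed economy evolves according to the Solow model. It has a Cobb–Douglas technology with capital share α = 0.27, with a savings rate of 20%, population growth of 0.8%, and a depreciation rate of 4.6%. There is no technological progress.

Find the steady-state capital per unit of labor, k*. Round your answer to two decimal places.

In steady state, investment equals break-even investment: s·k^α = (n + δ)·k.
Dividing both sides by k: k^(1−α) = s / (n + δ).
k^0.73 = 0.20 / (0.008 + 0.046) = 0.20 / 0.054 = 3.7037
k* = 3.7037^(1/0.73) ≈ 6.0111

k* = 6.01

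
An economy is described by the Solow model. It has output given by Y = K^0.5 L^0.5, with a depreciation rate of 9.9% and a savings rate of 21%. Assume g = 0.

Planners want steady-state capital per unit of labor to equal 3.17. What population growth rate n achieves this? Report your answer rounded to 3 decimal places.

At the steady state, Δk = 0, so s·k^α = (n + δ)·k.
So s / (n + δ) = (k*)^(1−α) = 3.17^0.5 = 1.7804.
Therefore n + δ = s / 1.7804 = 0.21 / 1.7804 = 0.1180, so n = 0.1180 − 0.099 = 0.0190.

n ≈ 0.019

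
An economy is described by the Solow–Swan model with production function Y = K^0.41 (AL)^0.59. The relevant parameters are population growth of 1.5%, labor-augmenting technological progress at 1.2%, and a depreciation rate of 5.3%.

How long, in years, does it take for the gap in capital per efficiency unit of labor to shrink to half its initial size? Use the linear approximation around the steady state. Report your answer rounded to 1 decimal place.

Near the steady state the convergence rate is λ = (1 − α)(n + g + δ).
λ = (1 − 0.41) × 0.080 = 0.59 × 0.080 = 0.0472
Half-life = ln 2 / λ = 0.6931 / 0.0472 ≈ 14.68 years

about 14.7 years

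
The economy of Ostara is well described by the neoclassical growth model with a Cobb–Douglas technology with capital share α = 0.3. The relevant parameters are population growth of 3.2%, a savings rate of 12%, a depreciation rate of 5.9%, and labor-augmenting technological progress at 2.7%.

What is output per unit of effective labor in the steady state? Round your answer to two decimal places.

y* ≈ 1.01

In steady state, investment equals break-even investment: s·k^α = (n + g + δ)·k.
Dividing both sides by k: k^(1−α) = s / (n + g + δ).
k^0.7 = 0.12 / (0.032 + 0.027 + 0.059) = 0.12 / 0.118 = 1.0169
k* = 1.0169^(1/0.7) ≈ 1.0242
y* = (k*)^α = 1.0242^0.3 ≈ 1.0072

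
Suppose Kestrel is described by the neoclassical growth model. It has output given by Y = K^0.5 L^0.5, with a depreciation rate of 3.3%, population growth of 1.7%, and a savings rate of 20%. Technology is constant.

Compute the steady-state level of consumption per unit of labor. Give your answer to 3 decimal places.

At the steady state, Δk = 0, so s·k^α = (n + δ)·k.
Rearranging, k^(1−α) = s / (n + δ).
k^0.5 = 0.20 / (0.017 + 0.033) = 0.20 / 0.050 = 4.0000
k* = 4.0000^(1/0.5) ≈ 16.0000
y* = (k*)^α = 16.0000^0.5 ≈ 4.0000
c* = (1 − s)·y* = (1 − 0.20) × 4.0000 ≈ 3.2000

c* = 3.200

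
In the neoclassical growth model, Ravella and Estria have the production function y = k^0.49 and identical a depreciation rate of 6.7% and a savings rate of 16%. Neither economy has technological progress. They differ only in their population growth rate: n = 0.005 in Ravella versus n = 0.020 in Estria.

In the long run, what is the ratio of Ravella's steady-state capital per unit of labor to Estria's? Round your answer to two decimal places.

k*_R / k*_E ≈ 1.45

Steady-state k* = [s/(n + δ)]^(1/(1−α)), so the ratio is [ (s_R/(n + δ)_R) / (s_E/(n + δ)_E) ]^1.9608.
s_R/(n + δ)_R = 0.16/0.072 = 2.2222; s_E/(n + δ)_E = 0.16/0.087 = 1.8391.
Ratio = (2.2222/1.8391)^1.9608 = 1.2083^1.9608 ≈ 1.4492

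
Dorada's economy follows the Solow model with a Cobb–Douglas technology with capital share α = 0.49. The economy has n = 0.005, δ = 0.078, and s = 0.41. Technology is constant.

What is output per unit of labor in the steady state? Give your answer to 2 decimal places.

In steady state, investment equals break-even investment: s·k^α = (n + δ)·k.
Dividing both sides by k: k^(1−α) = s / (n + δ).
k^0.51 = 0.41 / (0.005 + 0.078) = 0.41 / 0.083 = 4.9398
k* = 4.9398^(1/0.51) ≈ 22.9200
y* = (k*)^α = 22.9200^0.49 ≈ 4.6399

y* = 4.64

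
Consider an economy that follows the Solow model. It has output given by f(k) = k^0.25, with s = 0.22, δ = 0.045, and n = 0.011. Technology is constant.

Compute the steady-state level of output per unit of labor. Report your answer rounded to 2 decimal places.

y* = 1.58

In steady state, investment equals break-even investment: s·k^α = (n + δ)·k.
Dividing both sides by k: k^(1−α) = s / (n + δ).
k^0.75 = 0.22 / (0.011 + 0.045) = 0.22 / 0.056 = 3.9286
k* = 3.9286^(1/0.75) ≈ 6.1989
y* = (k*)^α = 6.1989^0.25 ≈ 1.5779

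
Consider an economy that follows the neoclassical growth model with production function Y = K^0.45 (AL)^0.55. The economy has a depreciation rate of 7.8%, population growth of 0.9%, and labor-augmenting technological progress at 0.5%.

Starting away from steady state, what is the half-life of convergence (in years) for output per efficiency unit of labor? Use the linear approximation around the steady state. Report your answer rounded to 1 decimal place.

Near the steady state the convergence rate is λ = (1 − α)(n + g + δ).
λ = (1 − 0.45) × 0.092 = 0.55 × 0.092 = 0.0506
Half-life = ln 2 / λ = 0.6931 / 0.0506 ≈ 13.70 years

half-life ≈ 13.7 years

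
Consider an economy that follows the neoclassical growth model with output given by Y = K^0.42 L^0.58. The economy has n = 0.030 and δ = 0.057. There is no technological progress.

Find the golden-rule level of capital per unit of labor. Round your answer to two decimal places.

k_gold ≈ 15.10

The golden rule sets f'(k) = n + δ, i.e. α·k^(α−1) = n + δ.
So k^(1−α) = α / (n + δ) = 0.42 / 0.087 = 4.8276.
k_gold = 4.8276^(1/0.58) ≈ 15.0955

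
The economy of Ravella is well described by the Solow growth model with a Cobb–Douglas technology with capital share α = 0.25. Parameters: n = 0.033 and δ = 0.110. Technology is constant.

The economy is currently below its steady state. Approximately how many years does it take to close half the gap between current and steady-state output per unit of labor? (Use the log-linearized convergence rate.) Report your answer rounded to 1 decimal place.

about 6.5 years

Near the steady state the convergence rate is λ = (1 − α)(n + δ).
λ = (1 − 0.25) × 0.143 = 0.75 × 0.143 = 0.10725
Half-life = ln 2 / λ = 0.6931 / 0.10725 ≈ 6.46 years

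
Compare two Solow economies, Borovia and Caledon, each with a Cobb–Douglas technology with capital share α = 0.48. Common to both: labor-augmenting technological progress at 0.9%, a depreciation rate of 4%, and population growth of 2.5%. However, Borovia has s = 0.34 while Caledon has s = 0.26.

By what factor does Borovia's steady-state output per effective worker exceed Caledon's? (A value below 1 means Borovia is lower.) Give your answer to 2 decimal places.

Steady-state y* = [s/(n + g + δ)]^(α/(1−α)), so the ratio is [ (s_B/(n + g + δ)_B) / (s_C/(n + g + δ)_C) ]^0.9231.
s_B/(n + g + δ)_B = 0.34/0.074 = 4.5946; s_C/(n + g + δ)_C = 0.26/0.074 = 3.5135.
Ratio = (4.5946/3.5135)^0.9231 = 1.3077^0.9231 ≈ 1.2810

y*_B / y*_C ≈ 1.28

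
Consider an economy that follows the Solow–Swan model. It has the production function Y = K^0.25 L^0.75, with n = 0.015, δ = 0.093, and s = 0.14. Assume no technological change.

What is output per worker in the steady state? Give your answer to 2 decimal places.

y* = 1.09

Steady state requires s·f(k) = (n + δ)·k, i.e. s·k^α = (n + δ)·k.
Rearranging, k^(1−α) = s / (n + δ).
k^0.75 = 0.14 / (0.015 + 0.093) = 0.14 / 0.108 = 1.2963
k* = 1.2963^(1/0.75) ≈ 1.4134
y* = (k*)^α = 1.4134^0.25 ≈ 1.0904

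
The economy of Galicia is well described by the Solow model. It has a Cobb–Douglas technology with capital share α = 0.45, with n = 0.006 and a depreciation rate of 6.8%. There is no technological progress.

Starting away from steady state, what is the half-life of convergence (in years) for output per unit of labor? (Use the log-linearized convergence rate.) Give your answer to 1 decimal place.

about 17.0 years

Near the steady state the convergence rate is λ = (1 − α)(n + δ).
λ = (1 − 0.45) × 0.074 = 0.55 × 0.074 = 0.0407
Half-life = ln 2 / λ = 0.6931 / 0.0407 ≈ 17.03 years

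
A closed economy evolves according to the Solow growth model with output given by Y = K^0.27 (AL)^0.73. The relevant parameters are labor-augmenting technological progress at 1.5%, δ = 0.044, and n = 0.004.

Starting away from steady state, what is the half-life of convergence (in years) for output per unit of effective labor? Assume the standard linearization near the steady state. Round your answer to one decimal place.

about 15.1 years

Near the steady state the convergence rate is λ = (1 − α)(n + g + δ).
λ = (1 − 0.27) × 0.063 = 0.73 × 0.063 = 0.04599
Half-life = ln 2 / λ = 0.6931 / 0.04599 ≈ 15.07 years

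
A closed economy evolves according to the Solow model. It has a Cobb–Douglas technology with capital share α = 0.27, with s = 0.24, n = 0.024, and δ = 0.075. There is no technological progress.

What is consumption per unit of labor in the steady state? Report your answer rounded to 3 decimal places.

In steady state, investment equals break-even investment: s·k^α = (n + δ)·k.
Dividing both sides by k: k^(1−α) = s / (n + δ).
k^0.73 = 0.24 / (0.024 + 0.075) = 0.24 / 0.099 = 2.4242
k* = 2.4242^(1/0.73) ≈ 3.3636
y* = (k*)^α = 3.3636^0.27 ≈ 1.3875
c* = (1 − s)·y* = (1 − 0.24) × 1.3875 ≈ 1.0545

c* ≈ 1.055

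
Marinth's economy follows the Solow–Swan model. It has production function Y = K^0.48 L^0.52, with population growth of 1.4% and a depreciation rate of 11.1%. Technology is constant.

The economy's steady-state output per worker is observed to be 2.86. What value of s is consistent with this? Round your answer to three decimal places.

In steady state, investment equals break-even investment: s·k^α = (n + δ)·k.
Since y* = [s/(n + δ)]^(α/(1−α)), we have s/(n + δ) = (y*)^((1−α)/α) = 2.86^1.0833 = 3.1216.
Therefore s = 3.1216 × (n + δ) = 3.1216 × 0.125 = 0.3902.

s ≈ 0.390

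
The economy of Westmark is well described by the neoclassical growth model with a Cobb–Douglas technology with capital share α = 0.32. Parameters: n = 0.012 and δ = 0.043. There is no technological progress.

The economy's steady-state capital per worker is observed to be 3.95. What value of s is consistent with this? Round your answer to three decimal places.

At the steady state, Δk = 0, so s·k^α = (n + δ)·k.
So s / (n + δ) = (k*)^(1−α) = 3.95^0.68 = 2.5450.
Therefore s = 2.5450 × (n + δ) = 2.5450 × 0.055 = 0.1400.

s ≈ 0.140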